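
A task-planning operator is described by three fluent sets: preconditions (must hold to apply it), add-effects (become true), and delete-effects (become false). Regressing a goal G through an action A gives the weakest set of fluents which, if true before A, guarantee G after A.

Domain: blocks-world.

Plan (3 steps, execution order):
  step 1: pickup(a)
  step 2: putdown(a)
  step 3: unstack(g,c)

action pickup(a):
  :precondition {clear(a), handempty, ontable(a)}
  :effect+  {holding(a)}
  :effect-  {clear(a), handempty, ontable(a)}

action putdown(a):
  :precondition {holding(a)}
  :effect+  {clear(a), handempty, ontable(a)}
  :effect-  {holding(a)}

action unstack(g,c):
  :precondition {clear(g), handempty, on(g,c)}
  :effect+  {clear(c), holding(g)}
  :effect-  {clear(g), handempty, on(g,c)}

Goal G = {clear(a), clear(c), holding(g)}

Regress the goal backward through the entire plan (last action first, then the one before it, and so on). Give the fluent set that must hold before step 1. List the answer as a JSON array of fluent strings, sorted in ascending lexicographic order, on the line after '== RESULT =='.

Regress step by step:
  through step 3 (unstack(g,c)): drop {clear(c), holding(g)}, keep {clear(a)}, require {clear(g), handempty, on(g,c)}
    → {clear(a), clear(g), handempty, on(g,c)}
  through step 2 (putdown(a)): drop {clear(a), handempty}, keep {clear(g), on(g,c)}, require {holding(a)}
    → {clear(g), holding(a), on(g,c)}
  through step 1 (pickup(a)): drop {holding(a)}, keep {clear(g), on(g,c)}, require {clear(a), handempty, ontable(a)}
    → {clear(a), clear(g), handempty, on(g,c), ontable(a)}

== RESULT ==
["clear(a)", "clear(g)", "handempty", "on(g,c)", "ontable(a)"]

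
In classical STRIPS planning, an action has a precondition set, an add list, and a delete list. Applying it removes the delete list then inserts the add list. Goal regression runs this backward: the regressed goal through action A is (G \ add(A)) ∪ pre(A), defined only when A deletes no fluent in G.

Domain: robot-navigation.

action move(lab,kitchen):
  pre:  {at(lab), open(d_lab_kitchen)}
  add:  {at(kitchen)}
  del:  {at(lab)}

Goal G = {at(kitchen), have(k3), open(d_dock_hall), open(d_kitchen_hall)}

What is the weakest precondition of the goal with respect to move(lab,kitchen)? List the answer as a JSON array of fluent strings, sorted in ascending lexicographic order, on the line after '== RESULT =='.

Regress:
  G ∩ del = {}  (empty — regression defined)
  G \ add = {at(kitchen), have(k3), open(d_dock_hall), open(d_kitchen_hall)} \ {at(kitchen)} = {have(k3), open(d_dock_hall), open(d_kitchen_hall)}
  ∪ pre   = {have(k3), open(d_dock_hall), open(d_kitchen_hall)} ∪ {at(lab), open(d_lab_kitchen)}
          = {at(lab), have(k3), open(d_dock_hall), open(d_kitchen_hall), open(d_lab_kitchen)}

== RESULT ==
["at(lab)", "have(k3)", "open(d_dock_hall)", "open(d_kitchen_hall)", "open(d_lab_kitchen)"]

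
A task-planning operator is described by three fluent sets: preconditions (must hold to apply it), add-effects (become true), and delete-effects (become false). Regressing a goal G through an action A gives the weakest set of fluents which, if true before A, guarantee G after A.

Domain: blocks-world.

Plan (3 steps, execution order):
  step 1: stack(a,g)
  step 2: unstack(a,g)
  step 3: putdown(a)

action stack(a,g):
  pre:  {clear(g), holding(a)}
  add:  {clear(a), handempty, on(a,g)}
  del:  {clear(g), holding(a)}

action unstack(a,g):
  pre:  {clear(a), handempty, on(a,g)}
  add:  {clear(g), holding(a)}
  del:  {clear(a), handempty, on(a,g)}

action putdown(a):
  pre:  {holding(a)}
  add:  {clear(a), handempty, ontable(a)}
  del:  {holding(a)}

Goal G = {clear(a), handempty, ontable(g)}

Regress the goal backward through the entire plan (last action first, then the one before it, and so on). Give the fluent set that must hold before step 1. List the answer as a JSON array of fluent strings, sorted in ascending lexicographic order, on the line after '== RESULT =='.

Work backward from the goal:
  through step 3 (putdown(a)): drop {clear(a), handempty}, keep {ontable(g)}, require {holding(a)}
    → {holding(a), ontable(g)}
  through step 2 (unstack(a,g)): drop {holding(a)}, keep {ontable(g)}, require {clear(a), handempty, on(a,g)}
    → {clear(a), handempty, on(a,g), ontable(g)}
  through step 1 (stack(a,g)): drop {clear(a), handempty, on(a,g)}, keep {ontable(g)}, require {clear(g), holding(a)}
    → {clear(g), holding(a), ontable(g)}

== RESULT ==
["clear(g)", "holding(a)", "ontable(g)"]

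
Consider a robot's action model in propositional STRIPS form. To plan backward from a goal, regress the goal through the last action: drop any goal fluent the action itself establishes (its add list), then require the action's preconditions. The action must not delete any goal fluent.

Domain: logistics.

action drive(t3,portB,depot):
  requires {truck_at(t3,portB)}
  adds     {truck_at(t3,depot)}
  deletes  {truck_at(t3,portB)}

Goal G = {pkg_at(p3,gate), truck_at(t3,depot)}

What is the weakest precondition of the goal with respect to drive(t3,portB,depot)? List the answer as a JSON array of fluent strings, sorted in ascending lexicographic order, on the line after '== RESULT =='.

Compute (G \ add) ∪ pre:
  G ∩ del = {}  (empty — regression defined)
  G \ add = {pkg_at(p3,gate), truck_at(t3,depot)} \ {truck_at(t3,depot)} = {pkg_at(p3,gate)}
  ∪ pre   = {pkg_at(p3,gate)} ∪ {truck_at(t3,portB)}
          = {pkg_at(p3,gate), truck_at(t3,portB)}

== RESULT ==
["pkg_at(p3,gate)", "truck_at(t3,portB)"]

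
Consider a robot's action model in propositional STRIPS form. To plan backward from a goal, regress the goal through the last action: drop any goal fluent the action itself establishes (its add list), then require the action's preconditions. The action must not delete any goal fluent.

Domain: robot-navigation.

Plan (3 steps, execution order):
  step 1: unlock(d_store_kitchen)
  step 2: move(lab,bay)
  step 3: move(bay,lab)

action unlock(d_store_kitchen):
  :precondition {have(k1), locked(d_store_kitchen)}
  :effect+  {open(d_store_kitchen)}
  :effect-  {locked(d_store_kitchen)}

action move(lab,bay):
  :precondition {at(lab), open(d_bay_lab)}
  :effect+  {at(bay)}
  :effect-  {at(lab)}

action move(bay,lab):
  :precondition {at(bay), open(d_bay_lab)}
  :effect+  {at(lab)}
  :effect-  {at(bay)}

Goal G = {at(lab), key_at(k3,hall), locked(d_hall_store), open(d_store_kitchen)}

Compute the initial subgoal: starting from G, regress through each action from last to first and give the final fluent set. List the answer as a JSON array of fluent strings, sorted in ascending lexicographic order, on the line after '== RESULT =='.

Regress step by step:
  through step 3 (move(bay,lab)): drop {at(lab)}, keep {key_at(k3,hall), locked(d_hall_store), open(d_store_kitchen)}, require {at(bay), open(d_bay_lab)}
    → {at(bay), key_at(k3,hall), locked(d_hall_store), open(d_bay_lab), open(d_store_kitchen)}
  through step 2 (move(lab,bay)): drop {at(bay)}, keep {key_at(k3,hall), locked(d_hall_store), open(d_bay_lab), open(d_store_kitchen)}, require {at(lab), open(d_bay_lab)}
    → {at(lab), key_at(k3,hall), locked(d_hall_store), open(d_bay_lab), open(d_store_kitchen)}
  through step 1 (unlock(d_store_kitchen)): drop {open(d_store_kitchen)}, keep {at(lab), key_at(k3,hall), locked(d_hall_store), open(d_bay_lab)}, require {have(k1), locked(d_store_kitchen)}
    → {at(lab), have(k1), key_at(k3,hall), locked(d_hall_store), locked(d_store_kitchen), open(d_bay_lab)}

== RESULT ==
["at(lab)", "have(k1)", "key_at(k3,hall)", "locked(d_hall_store)", "locked(d_store_kitchen)", "open(d_bay_lab)"]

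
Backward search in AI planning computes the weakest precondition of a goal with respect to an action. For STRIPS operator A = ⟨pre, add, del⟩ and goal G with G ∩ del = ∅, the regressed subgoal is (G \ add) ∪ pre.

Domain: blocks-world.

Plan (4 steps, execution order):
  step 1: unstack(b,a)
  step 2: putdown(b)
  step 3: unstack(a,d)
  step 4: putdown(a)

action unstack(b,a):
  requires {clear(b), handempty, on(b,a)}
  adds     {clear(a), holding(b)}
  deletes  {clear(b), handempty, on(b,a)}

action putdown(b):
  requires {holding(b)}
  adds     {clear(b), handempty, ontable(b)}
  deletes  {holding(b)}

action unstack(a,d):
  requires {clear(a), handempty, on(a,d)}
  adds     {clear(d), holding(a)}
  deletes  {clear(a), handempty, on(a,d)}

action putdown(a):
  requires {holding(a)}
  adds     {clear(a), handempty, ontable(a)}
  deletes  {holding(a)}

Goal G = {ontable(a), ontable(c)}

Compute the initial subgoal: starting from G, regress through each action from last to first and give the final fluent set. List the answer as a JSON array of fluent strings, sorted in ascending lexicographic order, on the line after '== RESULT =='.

Work backward from the goal:
  through step 4 (putdown(a)): drop {ontable(a)}, keep {ontable(c)}, require {holding(a)}
    → {holding(a), ontable(c)}
  through step 3 (unstack(a,d)): drop {holding(a)}, keep {ontable(c)}, require {clear(a), handempty, on(a,d)}
    → {clear(a), handempty, on(a,d), ontable(c)}
  through step 2 (putdown(b)): drop {handempty}, keep {clear(a), on(a,d), ontable(c)}, require {holding(b)}
    → {clear(a), holding(b), on(a,d), ontable(c)}
  through step 1 (unstack(b,a)): drop {clear(a), holding(b)}, keep {on(a,d), ontable(c)}, require {clear(b), handempty, on(b,a)}
    → {clear(b), handempty, on(a,d), on(b,a), ontable(c)}

== RESULT ==
["clear(b)", "handempty", "on(a,d)", "on(b,a)", "ontable(c)"]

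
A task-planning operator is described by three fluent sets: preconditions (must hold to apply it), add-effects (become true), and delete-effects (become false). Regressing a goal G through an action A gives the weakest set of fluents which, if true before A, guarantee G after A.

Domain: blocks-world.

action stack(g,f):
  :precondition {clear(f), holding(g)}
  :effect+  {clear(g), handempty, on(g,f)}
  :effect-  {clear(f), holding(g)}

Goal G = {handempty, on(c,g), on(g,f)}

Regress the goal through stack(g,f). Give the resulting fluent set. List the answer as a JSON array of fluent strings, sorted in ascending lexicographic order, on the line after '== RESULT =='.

Compute (G \ add) ∪ pre:
  G ∩ del = {}  (empty — regression defined)
  G \ add = {handempty, on(c,g), on(g,f)} \ {clear(g), handempty, on(g,f)} = {on(c,g)}
  ∪ pre   = {on(c,g)} ∪ {clear(f), holding(g)}
          = {clear(f), holding(g), on(c,g)}

== RESULT ==
["clear(f)", "holding(g)", "on(c,g)"]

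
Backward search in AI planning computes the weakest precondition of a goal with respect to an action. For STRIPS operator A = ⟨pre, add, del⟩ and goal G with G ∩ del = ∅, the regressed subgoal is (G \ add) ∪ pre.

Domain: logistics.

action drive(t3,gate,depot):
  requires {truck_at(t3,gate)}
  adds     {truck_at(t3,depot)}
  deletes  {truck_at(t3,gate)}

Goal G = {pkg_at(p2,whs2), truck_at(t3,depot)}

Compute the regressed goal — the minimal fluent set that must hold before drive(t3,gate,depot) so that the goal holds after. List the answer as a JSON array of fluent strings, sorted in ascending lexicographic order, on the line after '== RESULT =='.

Regress:
  G ∩ del = {}  (empty — regression defined)
  G \ add = {pkg_at(p2,whs2), truck_at(t3,depot)} \ {truck_at(t3,depot)} = {pkg_at(p2,whs2)}
  ∪ pre   = {pkg_at(p2,whs2)} ∪ {truck_at(t3,gate)}
          = {pkg_at(p2,whs2), truck_at(t3,gate)}

== RESULT ==
["pkg_at(p2,whs2)", "truck_at(t3,gate)"]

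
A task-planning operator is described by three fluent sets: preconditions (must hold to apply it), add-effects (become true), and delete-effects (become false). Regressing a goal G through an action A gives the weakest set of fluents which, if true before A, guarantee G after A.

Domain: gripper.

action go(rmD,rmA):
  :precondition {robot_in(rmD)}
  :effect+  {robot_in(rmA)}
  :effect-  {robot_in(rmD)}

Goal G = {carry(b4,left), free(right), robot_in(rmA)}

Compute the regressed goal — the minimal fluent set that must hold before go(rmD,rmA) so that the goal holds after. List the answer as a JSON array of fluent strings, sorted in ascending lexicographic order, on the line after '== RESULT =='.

Compute (G \ add) ∪ pre:
  G ∩ del = {}  (empty — regression defined)
  G \ add = {carry(b4,left), free(right), robot_in(rmA)} \ {robot_in(rmA)} = {carry(b4,left), free(right)}
  ∪ pre   = {carry(b4,left), free(right)} ∪ {robot_in(rmD)}
          = {carry(b4,left), free(right), robot_in(rmD)}

== RESULT ==
["carry(b4,left)", "free(right)", "robot_in(rmD)"]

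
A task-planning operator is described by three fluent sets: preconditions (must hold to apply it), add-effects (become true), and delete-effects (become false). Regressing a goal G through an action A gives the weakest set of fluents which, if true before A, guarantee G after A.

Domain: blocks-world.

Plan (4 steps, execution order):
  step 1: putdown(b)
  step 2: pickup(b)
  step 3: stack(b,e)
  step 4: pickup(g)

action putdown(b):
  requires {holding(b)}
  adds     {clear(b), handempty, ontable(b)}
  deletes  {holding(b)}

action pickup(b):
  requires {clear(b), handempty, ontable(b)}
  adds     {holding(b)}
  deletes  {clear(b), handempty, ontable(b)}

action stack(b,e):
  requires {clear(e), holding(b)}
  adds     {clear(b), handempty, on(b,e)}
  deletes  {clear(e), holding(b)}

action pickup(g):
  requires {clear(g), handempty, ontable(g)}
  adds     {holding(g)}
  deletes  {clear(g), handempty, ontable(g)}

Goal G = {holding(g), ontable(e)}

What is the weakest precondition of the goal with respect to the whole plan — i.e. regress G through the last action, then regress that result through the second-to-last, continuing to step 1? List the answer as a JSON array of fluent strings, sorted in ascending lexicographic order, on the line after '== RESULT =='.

Work backward from the goal:
  through step 4 (pickup(g)): drop {holding(g)}, keep {ontable(e)}, require {clear(g), handempty, ontable(g)}
    → {clear(g), handempty, ontable(e), ontable(g)}
  through step 3 (stack(b,e)): drop {handempty}, keep {clear(g), ontable(e), ontable(g)}, require {clear(e), holding(b)}
    → {clear(e), clear(g), holding(b), ontable(e), ontable(g)}
  through step 2 (pickup(b)): drop {holding(b)}, keep {clear(e), clear(g), ontable(e), ontable(g)}, require {clear(b), handempty, ontable(b)}
    → {clear(b), clear(e), clear(g), handempty, ontable(b), ontable(e), ontable(g)}
  through step 1 (putdown(b)): drop {clear(b), handempty, ontable(b)}, keep {clear(e), clear(g), ontable(e), ontable(g)}, require {holding(b)}
    → {clear(e), clear(g), holding(b), ontable(e), ontable(g)}

== RESULT ==
["clear(e)", "clear(g)", "holding(b)", "ontable(e)", "ontable(g)"]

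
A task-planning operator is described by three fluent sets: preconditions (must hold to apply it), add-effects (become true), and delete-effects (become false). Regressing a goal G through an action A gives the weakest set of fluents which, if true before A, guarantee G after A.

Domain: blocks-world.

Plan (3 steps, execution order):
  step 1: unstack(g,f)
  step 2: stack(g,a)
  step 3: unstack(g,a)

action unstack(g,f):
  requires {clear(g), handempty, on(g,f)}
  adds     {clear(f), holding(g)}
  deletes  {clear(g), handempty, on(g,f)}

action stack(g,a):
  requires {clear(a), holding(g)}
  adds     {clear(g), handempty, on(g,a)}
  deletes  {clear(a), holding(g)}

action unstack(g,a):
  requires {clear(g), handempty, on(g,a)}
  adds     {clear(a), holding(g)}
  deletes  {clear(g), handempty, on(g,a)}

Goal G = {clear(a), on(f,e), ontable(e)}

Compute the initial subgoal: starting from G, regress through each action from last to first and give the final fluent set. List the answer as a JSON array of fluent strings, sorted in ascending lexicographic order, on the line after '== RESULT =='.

Work backward from the goal:
  through step 3 (unstack(g,a)): drop {clear(a)}, keep {on(f,e), ontable(e)}, require {clear(g), handempty, on(g,a)}
    → {clear(g), handempty, on(f,e), on(g,a), ontable(e)}
  through step 2 (stack(g,a)): drop {clear(g), handempty, on(g,a)}, keep {on(f,e), ontable(e)}, require {clear(a), holding(g)}
    → {clear(a), holding(g), on(f,e), ontable(e)}
  through step 1 (unstack(g,f)): drop {holding(g)}, keep {clear(a), on(f,e), ontable(e)}, require {clear(g), handempty, on(g,f)}
    → {clear(a), clear(g), handempty, on(f,e), on(g,f), ontable(e)}

== RESULT ==
["clear(a)", "clear(g)", "handempty", "on(f,e)", "on(g,f)", "ontable(e)"]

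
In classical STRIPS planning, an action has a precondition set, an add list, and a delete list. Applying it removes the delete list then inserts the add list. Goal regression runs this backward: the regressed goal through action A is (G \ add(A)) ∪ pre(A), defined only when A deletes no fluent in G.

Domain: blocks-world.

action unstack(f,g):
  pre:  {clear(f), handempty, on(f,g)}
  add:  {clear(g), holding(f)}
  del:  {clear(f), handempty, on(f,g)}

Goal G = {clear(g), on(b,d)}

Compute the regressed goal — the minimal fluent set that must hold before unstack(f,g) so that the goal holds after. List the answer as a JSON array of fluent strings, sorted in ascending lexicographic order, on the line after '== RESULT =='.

Compute (G \ add) ∪ pre:
  G ∩ del = {}  (empty — regression defined)
  G \ add = {clear(g), on(b,d)} \ {clear(g), holding(f)} = {on(b,d)}
  ∪ pre   = {on(b,d)} ∪ {clear(f), handempty, on(f,g)}
          = {clear(f), handempty, on(b,d), on(f,g)}

== RESULT ==
["clear(f)", "handempty", "on(b,d)", "on(f,g)"]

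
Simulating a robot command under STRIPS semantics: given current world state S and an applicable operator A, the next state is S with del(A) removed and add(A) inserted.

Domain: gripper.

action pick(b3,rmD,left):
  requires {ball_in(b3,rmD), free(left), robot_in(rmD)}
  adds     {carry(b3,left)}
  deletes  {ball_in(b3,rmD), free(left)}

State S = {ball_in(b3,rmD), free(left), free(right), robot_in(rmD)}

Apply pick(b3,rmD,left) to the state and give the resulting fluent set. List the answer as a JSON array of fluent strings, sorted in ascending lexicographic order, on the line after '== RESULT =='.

Progress:
  pre ⊆ S: {ball_in(b3,rmD), free(left), robot_in(rmD)} ⊆ S  — applicable
  S \ del = {free(right), robot_in(rmD)}
  ∪ add   = {carry(b3,left), free(right), robot_in(rmD)}

== RESULT ==
["carry(b3,left)", "free(right)", "robot_in(rmD)"]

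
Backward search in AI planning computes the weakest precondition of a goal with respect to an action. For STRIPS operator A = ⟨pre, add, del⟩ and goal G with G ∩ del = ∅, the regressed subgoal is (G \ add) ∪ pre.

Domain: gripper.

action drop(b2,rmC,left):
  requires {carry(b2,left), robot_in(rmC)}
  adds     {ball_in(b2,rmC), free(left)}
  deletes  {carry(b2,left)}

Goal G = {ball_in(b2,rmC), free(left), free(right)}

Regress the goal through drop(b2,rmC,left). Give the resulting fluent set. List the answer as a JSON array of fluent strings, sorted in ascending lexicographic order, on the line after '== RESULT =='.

Regress:
  G ∩ del = {}  (empty — regression defined)
  G \ add = {ball_in(b2,rmC), free(left), free(right)} \ {ball_in(b2,rmC), free(left)} = {free(right)}
  ∪ pre   = {free(right)} ∪ {carry(b2,left), robot_in(rmC)}
          = {carry(b2,left), free(right), robot_in(rmC)}

== RESULT ==
["carry(b2,left)", "free(right)", "robot_in(rmC)"]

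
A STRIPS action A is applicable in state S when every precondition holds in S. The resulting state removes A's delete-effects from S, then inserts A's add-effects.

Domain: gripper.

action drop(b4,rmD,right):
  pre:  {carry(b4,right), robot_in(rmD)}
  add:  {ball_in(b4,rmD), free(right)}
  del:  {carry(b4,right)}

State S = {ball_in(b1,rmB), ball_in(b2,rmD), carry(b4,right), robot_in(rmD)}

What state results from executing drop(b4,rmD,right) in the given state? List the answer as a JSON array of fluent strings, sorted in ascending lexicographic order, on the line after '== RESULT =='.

Progress:
  pre ⊆ S: {carry(b4,right), robot_in(rmD)} ⊆ S  — applicable
  S \ del = {ball_in(b1,rmB), ball_in(b2,rmD), robot_in(rmD)}
  ∪ add   = {ball_in(b1,rmB), ball_in(b2,rmD), ball_in(b4,rmD), free(right), robot_in(rmD)}

== RESULT ==
["ball_in(b1,rmB)", "ball_in(b2,rmD)", "ball_in(b4,rmD)", "free(right)", "robot_in(rmD)"]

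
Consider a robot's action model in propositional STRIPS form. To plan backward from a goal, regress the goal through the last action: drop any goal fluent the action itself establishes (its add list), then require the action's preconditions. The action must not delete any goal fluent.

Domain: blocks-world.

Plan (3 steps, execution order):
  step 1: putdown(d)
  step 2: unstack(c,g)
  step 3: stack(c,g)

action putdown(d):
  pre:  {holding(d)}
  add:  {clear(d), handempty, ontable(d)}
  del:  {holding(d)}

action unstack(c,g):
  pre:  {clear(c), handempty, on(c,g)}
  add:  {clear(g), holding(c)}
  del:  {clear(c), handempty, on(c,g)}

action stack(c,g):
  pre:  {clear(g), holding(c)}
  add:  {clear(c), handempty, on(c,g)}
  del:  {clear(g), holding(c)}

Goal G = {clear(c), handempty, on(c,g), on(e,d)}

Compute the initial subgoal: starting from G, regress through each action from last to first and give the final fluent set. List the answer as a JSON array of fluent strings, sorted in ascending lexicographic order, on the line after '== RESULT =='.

Regress step by step:
  through step 3 (stack(c,g)): drop {clear(c), handempty, on(c,g)}, keep {on(e,d)}, require {clear(g), holding(c)}
    → {clear(g), holding(c), on(e,d)}
  through step 2 (unstack(c,g)): drop {clear(g), holding(c)}, keep {on(e,d)}, require {clear(c), handempty, on(c,g)}
    → {clear(c), handempty, on(c,g), on(e,d)}
  through step 1 (putdown(d)): drop {handempty}, keep {clear(c), on(c,g), on(e,d)}, require {holding(d)}
    → {clear(c), holding(d), on(c,g), on(e,d)}

== RESULT ==
["clear(c)", "holding(d)", "on(c,g)", "on(e,d)"]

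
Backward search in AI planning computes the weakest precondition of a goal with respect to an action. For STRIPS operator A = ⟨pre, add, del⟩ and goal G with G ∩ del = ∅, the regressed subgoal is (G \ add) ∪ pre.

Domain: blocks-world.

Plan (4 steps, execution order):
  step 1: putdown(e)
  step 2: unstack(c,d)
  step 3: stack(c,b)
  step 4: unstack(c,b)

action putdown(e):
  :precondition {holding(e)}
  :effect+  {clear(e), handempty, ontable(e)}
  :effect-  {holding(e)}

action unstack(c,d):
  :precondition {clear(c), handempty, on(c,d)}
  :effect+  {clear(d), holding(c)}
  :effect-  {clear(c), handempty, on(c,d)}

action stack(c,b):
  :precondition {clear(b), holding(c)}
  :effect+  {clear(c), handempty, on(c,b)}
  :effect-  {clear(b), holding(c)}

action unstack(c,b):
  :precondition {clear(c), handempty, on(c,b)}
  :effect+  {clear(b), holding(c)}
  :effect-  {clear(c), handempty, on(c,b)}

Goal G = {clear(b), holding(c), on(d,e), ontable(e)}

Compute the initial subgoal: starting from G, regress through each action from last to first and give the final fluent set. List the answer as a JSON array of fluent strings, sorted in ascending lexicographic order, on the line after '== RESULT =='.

Work backward from the goal:
  through step 4 (unstack(c,b)): drop {clear(b), holding(c)}, keep {on(d,e), ontable(e)}, require {clear(c), handempty, on(c,b)}
    → {clear(c), handempty, on(c,b), on(d,e), ontable(e)}
  through step 3 (stack(c,b)): drop {clear(c), handempty, on(c,b)}, keep {on(d,e), ontable(e)}, require {clear(b), holding(c)}
    → {clear(b), holding(c), on(d,e), ontable(e)}
  through step 2 (unstack(c,d)): drop {holding(c)}, keep {clear(b), on(d,e), ontable(e)}, require {clear(c), handempty, on(c,d)}
    → {clear(b), clear(c), handempty, on(c,d), on(d,e), ontable(e)}
  through step 1 (putdown(e)): drop {handempty, ontable(e)}, keep {clear(b), clear(c), on(c,d), on(d,e)}, require {holding(e)}
    → {clear(b), clear(c), holding(e), on(c,d), on(d,e)}

== RESULT ==
["clear(b)", "clear(c)", "holding(e)", "on(c,d)", "on(d,e)"]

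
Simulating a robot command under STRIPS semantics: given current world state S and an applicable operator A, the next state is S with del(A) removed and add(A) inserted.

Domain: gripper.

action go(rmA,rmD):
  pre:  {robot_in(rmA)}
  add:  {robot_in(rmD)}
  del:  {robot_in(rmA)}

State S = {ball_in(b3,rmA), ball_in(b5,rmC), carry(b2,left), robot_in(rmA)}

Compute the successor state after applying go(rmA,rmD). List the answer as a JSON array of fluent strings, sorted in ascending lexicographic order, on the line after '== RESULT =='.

Progress:
  pre ⊆ S: {robot_in(rmA)} ⊆ S  — applicable
  S \ del = {ball_in(b3,rmA), ball_in(b5,rmC), carry(b2,left)}
  ∪ add   = {ball_in(b3,rmA), ball_in(b5,rmC), carry(b2,left), robot_in(rmD)}

== RESULT ==
["ball_in(b3,rmA)", "ball_in(b5,rmC)", "carry(b2,left)", "robot_in(rmD)"]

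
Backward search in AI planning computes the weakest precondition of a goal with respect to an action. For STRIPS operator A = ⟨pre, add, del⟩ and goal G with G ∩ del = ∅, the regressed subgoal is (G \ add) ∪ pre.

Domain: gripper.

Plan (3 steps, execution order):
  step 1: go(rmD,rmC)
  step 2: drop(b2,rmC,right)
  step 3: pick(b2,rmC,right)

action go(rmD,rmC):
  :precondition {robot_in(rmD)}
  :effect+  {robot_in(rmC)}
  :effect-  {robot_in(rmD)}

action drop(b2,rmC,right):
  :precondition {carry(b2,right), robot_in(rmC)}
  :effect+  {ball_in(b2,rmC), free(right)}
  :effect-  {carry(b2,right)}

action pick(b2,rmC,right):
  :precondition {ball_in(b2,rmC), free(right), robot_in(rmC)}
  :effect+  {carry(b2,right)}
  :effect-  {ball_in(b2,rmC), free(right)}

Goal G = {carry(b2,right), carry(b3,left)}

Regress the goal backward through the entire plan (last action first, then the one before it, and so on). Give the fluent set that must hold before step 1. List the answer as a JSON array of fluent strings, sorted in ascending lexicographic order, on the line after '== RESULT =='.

Work backward from the goal:
  through step 3 (pick(b2,rmC,right)): drop {carry(b2,right)}, keep {carry(b3,left)}, require {ball_in(b2,rmC), free(right), robot_in(rmC)}
    → {ball_in(b2,rmC), carry(b3,left), free(right), robot_in(rmC)}
  through step 2 (drop(b2,rmC,right)): drop {ball_in(b2,rmC), free(right)}, keep {carry(b3,left), robot_in(rmC)}, require {carry(b2,right), robot_in(rmC)}
    → {carry(b2,right), carry(b3,left), robot_in(rmC)}
  through step 1 (go(rmD,rmC)): drop {robot_in(rmC)}, keep {carry(b2,right), carry(b3,left)}, require {robot_in(rmD)}
    → {carry(b2,right), carry(b3,left), robot_in(rmD)}

== RESULT ==
["carry(b2,right)", "carry(b3,left)", "robot_in(rmD)"]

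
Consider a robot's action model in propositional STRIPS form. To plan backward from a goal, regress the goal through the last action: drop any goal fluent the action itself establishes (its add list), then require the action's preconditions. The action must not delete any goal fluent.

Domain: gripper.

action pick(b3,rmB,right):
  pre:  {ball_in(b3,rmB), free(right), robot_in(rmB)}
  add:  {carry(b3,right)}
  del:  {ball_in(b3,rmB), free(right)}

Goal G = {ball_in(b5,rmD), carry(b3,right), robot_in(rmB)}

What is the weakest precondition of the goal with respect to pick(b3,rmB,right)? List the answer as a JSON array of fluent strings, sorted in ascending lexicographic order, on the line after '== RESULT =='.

Compute (G \ add) ∪ pre:
  G ∩ del = {}  (empty — regression defined)
  G \ add = {ball_in(b5,rmD), carry(b3,right), robot_in(rmB)} \ {carry(b3,right)} = {ball_in(b5,rmD), robot_in(rmB)}
  ∪ pre   = {ball_in(b5,rmD), robot_in(rmB)} ∪ {ball_in(b3,rmB), free(right), robot_in(rmB)}
          = {ball_in(b3,rmB), ball_in(b5,rmD), free(right), robot_in(rmB)}

== RESULT ==
["ball_in(b3,rmB)", "ball_in(b5,rmD)", "free(right)", "robot_in(rmB)"]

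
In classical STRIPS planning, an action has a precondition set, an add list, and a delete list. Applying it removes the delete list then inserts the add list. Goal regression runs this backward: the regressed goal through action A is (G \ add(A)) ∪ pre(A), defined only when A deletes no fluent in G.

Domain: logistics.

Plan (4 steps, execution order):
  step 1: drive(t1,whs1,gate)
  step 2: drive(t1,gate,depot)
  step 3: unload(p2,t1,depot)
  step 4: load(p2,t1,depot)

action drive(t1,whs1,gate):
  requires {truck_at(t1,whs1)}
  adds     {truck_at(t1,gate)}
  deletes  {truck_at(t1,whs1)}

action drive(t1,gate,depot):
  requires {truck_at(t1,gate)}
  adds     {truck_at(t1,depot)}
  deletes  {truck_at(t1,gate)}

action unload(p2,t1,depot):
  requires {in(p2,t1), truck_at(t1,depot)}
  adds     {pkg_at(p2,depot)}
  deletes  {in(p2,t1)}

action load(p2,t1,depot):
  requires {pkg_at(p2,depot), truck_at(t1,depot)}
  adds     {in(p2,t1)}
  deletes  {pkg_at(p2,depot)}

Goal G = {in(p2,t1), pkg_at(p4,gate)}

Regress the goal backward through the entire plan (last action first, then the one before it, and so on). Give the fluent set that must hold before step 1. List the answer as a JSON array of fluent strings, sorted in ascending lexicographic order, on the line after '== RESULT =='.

Regress step by step:
  through step 4 (load(p2,t1,depot)): drop {in(p2,t1)}, keep {pkg_at(p4,gate)}, require {pkg_at(p2,depot), truck_at(t1,depot)}
    → {pkg_at(p2,depot), pkg_at(p4,gate), truck_at(t1,depot)}
  through step 3 (unload(p2,t1,depot)): drop {pkg_at(p2,depot)}, keep {pkg_at(p4,gate), truck_at(t1,depot)}, require {in(p2,t1), truck_at(t1,depot)}
    → {in(p2,t1), pkg_at(p4,gate), truck_at(t1,depot)}
  through step 2 (drive(t1,gate,depot)): drop {truck_at(t1,depot)}, keep {in(p2,t1), pkg_at(p4,gate)}, require {truck_at(t1,gate)}
    → {in(p2,t1), pkg_at(p4,gate), truck_at(t1,gate)}
  through step 1 (drive(t1,whs1,gate)): drop {truck_at(t1,gate)}, keep {in(p2,t1), pkg_at(p4,gate)}, require {truck_at(t1,whs1)}
    → {in(p2,t1), pkg_at(p4,gate), truck_at(t1,whs1)}

== RESULT ==
["in(p2,t1)", "pkg_at(p4,gate)", "truck_at(t1,whs1)"]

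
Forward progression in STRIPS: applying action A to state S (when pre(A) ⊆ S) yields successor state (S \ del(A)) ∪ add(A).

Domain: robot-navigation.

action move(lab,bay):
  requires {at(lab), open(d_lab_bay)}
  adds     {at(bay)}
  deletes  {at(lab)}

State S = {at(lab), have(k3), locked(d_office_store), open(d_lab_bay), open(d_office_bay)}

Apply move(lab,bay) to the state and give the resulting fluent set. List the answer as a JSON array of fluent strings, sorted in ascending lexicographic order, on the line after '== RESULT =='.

Progress:
  pre ⊆ S: {at(lab), open(d_lab_bay)} ⊆ S  — applicable
  S \ del = {have(k3), locked(d_office_store), open(d_lab_bay), open(d_office_bay)}
  ∪ add   = {at(bay), have(k3), locked(d_office_store), open(d_lab_bay), open(d_office_bay)}

== RESULT ==
["at(bay)", "have(k3)", "locked(d_office_store)", "open(d_lab_bay)", "open(d_office_bay)"]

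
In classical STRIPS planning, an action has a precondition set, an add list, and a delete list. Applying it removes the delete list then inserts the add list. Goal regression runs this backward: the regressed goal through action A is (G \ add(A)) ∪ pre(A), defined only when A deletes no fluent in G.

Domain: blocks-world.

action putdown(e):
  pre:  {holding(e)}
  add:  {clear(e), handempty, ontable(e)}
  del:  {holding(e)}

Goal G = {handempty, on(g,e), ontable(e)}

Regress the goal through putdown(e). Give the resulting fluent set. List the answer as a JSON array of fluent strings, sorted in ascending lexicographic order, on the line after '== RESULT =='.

Regress:
  G ∩ del = {}  (empty — regression defined)
  G \ add = {handempty, on(g,e), ontable(e)} \ {clear(e), handempty, ontable(e)} = {on(g,e)}
  ∪ pre   = {on(g,e)} ∪ {holding(e)}
          = {holding(e), on(g,e)}

== RESULT ==
["holding(e)", "on(g,e)"]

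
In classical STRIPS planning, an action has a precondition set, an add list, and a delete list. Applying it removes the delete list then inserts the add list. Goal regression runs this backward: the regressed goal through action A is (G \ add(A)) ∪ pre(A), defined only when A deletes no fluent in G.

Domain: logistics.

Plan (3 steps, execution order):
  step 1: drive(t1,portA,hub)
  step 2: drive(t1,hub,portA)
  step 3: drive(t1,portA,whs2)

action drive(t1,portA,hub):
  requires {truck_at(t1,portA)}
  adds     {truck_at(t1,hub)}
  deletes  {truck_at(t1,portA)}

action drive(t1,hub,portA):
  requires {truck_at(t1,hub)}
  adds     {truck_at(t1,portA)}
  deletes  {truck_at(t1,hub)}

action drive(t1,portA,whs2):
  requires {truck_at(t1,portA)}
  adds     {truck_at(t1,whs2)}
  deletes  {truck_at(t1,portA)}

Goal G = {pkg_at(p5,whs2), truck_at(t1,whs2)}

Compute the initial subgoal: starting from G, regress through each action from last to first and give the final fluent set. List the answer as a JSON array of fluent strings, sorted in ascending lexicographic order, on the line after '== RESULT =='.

Regress step by step:
  through step 3 (drive(t1,portA,whs2)): drop {truck_at(t1,whs2)}, keep {pkg_at(p5,whs2)}, require {truck_at(t1,portA)}
    → {pkg_at(p5,whs2), truck_at(t1,portA)}
  through step 2 (drive(t1,hub,portA)): drop {truck_at(t1,portA)}, keep {pkg_at(p5,whs2)}, require {truck_at(t1,hub)}
    → {pkg_at(p5,whs2), truck_at(t1,hub)}
  through step 1 (drive(t1,portA,hub)): drop {truck_at(t1,hub)}, keep {pkg_at(p5,whs2)}, require {truck_at(t1,portA)}
    → {pkg_at(p5,whs2), truck_at(t1,portA)}

== RESULT ==
["pkg_at(p5,whs2)", "truck_at(t1,portA)"]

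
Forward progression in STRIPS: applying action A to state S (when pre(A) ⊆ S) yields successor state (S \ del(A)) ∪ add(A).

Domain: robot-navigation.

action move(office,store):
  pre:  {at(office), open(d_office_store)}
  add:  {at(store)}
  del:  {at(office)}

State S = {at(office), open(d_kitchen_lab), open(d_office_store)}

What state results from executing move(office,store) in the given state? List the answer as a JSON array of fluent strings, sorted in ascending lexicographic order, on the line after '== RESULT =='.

Compute (S \ del) ∪ add:
  pre ⊆ S: {at(office), open(d_office_store)} ⊆ S  — applicable
  S \ del = {open(d_kitchen_lab), open(d_office_store)}
  ∪ add   = {at(store), open(d_kitchen_lab), open(d_office_store)}

== RESULT ==
["at(store)", "open(d_kitchen_lab)", "open(d_office_store)"]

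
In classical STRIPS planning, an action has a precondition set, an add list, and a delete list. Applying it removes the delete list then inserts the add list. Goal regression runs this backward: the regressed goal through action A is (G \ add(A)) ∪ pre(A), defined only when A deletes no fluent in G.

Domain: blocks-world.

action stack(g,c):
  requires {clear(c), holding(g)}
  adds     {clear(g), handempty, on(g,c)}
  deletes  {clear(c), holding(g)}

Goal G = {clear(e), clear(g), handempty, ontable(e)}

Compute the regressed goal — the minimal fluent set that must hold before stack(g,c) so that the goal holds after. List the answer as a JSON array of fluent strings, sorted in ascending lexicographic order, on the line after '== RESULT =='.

Regress:
  G ∩ del = {}  (empty — regression defined)
  G \ add = {clear(e), clear(g), handempty, ontable(e)} \ {clear(g), handempty, on(g,c)} = {clear(e), ontable(e)}
  ∪ pre   = {clear(e), ontable(e)} ∪ {clear(c), holding(g)}
          = {clear(c), clear(e), holding(g), ontable(e)}

== RESULT ==
["clear(c)", "clear(e)", "holding(g)", "ontable(e)"]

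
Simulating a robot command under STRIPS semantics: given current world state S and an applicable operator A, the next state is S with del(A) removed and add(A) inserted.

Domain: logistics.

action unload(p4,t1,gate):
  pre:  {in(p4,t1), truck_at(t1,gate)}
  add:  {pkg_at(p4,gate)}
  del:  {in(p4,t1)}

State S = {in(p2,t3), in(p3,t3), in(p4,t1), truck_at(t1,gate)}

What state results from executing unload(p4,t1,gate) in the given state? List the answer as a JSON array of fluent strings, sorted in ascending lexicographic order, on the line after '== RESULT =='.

Progress:
  pre ⊆ S: {in(p4,t1), truck_at(t1,gate)} ⊆ S  — applicable
  S \ del = {in(p2,t3), in(p3,t3), truck_at(t1,gate)}
  ∪ add   = {in(p2,t3), in(p3,t3), pkg_at(p4,gate), truck_at(t1,gate)}

== RESULT ==
["in(p2,t3)", "in(p3,t3)", "pkg_at(p4,gate)", "truck_at(t1,gate)"]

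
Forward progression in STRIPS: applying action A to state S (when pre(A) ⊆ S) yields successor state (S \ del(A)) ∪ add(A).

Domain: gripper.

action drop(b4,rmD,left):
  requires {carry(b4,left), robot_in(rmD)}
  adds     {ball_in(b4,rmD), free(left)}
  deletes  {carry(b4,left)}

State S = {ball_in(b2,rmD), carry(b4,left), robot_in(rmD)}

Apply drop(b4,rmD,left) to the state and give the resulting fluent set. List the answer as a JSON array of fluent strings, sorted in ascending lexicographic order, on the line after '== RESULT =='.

Progress:
  pre ⊆ S: {carry(b4,left), robot_in(rmD)} ⊆ S  — applicable
  S \ del = {ball_in(b2,rmD), robot_in(rmD)}
  ∪ add   = {ball_in(b2,rmD), ball_in(b4,rmD), free(left), robot_in(rmD)}

== RESULT ==
["ball_in(b2,rmD)", "ball_in(b4,rmD)", "free(left)", "robot_in(rmD)"]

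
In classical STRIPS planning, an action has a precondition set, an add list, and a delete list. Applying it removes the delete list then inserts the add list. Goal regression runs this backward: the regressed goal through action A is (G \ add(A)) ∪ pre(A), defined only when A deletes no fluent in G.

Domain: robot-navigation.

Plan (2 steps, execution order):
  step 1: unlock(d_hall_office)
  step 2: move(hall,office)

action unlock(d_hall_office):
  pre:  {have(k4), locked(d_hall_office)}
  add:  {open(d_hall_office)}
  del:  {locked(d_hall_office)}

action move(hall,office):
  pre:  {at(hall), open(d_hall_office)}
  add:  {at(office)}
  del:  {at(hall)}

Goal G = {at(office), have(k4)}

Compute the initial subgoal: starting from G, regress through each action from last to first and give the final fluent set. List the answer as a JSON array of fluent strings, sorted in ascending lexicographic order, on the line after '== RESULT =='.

Work backward from the goal:
  through step 2 (move(hall,office)): drop {at(office)}, keep {have(k4)}, require {at(hall), open(d_hall_office)}
    → {at(hall), have(k4), open(d_hall_office)}
  through step 1 (unlock(d_hall_office)): drop {open(d_hall_office)}, keep {at(hall), have(k4)}, require {have(k4), locked(d_hall_office)}
    → {at(hall), have(k4), locked(d_hall_office)}

== RESULT ==
["at(hall)", "have(k4)", "locked(d_hall_office)"]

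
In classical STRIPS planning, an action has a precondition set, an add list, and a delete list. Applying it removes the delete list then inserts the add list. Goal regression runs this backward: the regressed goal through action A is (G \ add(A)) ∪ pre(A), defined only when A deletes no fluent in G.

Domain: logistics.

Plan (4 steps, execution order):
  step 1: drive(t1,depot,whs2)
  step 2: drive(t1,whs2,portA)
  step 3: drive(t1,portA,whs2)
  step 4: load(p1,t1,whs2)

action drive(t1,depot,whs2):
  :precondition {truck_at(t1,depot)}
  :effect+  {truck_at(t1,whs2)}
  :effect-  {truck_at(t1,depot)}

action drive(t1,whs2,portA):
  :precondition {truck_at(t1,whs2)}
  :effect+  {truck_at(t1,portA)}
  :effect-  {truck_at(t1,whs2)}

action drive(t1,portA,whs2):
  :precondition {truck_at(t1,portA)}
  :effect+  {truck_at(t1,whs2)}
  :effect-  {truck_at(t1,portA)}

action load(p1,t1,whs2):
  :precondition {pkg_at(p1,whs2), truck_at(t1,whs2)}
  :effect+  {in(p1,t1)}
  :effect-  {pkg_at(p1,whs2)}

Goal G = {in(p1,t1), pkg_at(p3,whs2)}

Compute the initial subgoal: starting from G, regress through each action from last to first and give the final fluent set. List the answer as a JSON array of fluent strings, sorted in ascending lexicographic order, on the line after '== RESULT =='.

Regress step by step:
  through step 4 (load(p1,t1,whs2)): drop {in(p1,t1)}, keep {pkg_at(p3,whs2)}, require {pkg_at(p1,whs2), truck_at(t1,whs2)}
    → {pkg_at(p1,whs2), pkg_at(p3,whs2), truck_at(t1,whs2)}
  through step 3 (drive(t1,portA,whs2)): drop {truck_at(t1,whs2)}, keep {pkg_at(p1,whs2), pkg_at(p3,whs2)}, require {truck_at(t1,portA)}
    → {pkg_at(p1,whs2), pkg_at(p3,whs2), truck_at(t1,portA)}
  through step 2 (drive(t1,whs2,portA)): drop {truck_at(t1,portA)}, keep {pkg_at(p1,whs2), pkg_at(p3,whs2)}, require {truck_at(t1,whs2)}
    → {pkg_at(p1,whs2), pkg_at(p3,whs2), truck_at(t1,whs2)}
  through step 1 (drive(t1,depot,whs2)): drop {truck_at(t1,whs2)}, keep {pkg_at(p1,whs2), pkg_at(p3,whs2)}, require {truck_at(t1,depot)}
    → {pkg_at(p1,whs2), pkg_at(p3,whs2), truck_at(t1,depot)}

== RESULT ==
["pkg_at(p1,whs2)", "pkg_at(p3,whs2)", "truck_at(t1,depot)"]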